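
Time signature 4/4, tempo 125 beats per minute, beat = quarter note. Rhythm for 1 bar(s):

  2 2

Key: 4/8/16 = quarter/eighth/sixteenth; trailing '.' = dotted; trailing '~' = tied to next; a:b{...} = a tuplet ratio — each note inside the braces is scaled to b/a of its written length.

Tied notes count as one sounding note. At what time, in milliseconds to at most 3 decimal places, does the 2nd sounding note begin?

note 2 onset = 2b = 960.0ms

1. 0.0ms @ 0 + 960.0ms (2)
2. 960.0ms @ 2 + 960.0ms (2)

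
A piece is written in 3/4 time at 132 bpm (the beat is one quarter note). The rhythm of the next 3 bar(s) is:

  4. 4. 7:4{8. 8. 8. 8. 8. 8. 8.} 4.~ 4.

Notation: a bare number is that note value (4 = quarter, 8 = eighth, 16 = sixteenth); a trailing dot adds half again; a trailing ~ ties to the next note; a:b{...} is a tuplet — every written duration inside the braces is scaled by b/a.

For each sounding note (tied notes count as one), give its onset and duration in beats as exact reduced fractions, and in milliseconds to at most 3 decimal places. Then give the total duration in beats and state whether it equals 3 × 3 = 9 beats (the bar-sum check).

1) 0.0ms=0b +681.818ms=3/2b
2) 681.818ms=3/2b +681.818ms=3/2b
3) 1363.636ms=3b +194.805ms=3/7b
4) 1558.442ms=24/7b +194.805ms=3/7b
5) 1753.247ms=27/7b +194.805ms=3/7b
6) 1948.052ms=30/7b +194.805ms=3/7b
7) 2142.857ms=33/7b +194.805ms=3/7b
8) 2337.662ms=36/7b +194.805ms=3/7b
9) 2532.468ms=39/7b +194.805ms=3/7b
10) 2727.273ms=6b +1363.636ms=3b
Σ=9b of 9 (132bpm 3/4) — PASS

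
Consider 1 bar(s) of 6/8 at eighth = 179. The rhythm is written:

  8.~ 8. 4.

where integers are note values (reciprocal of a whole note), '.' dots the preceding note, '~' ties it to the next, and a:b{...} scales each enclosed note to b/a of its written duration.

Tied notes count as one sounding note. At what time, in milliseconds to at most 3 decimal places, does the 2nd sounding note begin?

1. 0.0ms @ 0 + 1005.587ms (3)
2. 1005.587ms @ 3 + 1005.587ms (3)

note 2 onset = 3b = 1005.587ms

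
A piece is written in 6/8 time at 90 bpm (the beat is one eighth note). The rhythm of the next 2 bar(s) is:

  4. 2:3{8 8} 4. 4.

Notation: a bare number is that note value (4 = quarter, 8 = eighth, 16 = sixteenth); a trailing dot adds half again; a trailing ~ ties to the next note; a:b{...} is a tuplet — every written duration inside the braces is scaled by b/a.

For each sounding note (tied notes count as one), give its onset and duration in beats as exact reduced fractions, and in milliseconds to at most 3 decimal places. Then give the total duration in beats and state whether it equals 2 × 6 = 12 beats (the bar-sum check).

1) 0.0ms=0b +2000.0ms=3b
2) 2000.0ms=3b +1000.0ms=3/2b
3) 3000.0ms=9/2b +1000.0ms=3/2b
4) 4000.0ms=6b +2000.0ms=3b
5) 6000.0ms=9b +2000.0ms=3b
Σ=12b of 12 (90bpm 6/8) — PASS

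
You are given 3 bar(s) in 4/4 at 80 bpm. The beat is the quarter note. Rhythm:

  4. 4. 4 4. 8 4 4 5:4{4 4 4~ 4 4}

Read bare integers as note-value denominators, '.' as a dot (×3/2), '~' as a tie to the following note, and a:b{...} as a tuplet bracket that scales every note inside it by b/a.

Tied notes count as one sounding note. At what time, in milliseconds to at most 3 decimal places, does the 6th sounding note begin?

note 6 onset = 6b = 4500.0ms

1. 0.0ms @ 0 + 1125.0ms (3/2)
2. 1125.0ms @ 3/2 + 1125.0ms (3/2)
3. 2250.0ms @ 3 + 750.0ms (1)
4. 3000.0ms @ 4 + 1125.0ms (3/2)
5. 4125.0ms @ 11/2 + 375.0ms (1/2)
6. 4500.0ms @ 6 + 750.0ms (1)
7. 5250.0ms @ 7 + 750.0ms (1)
8. 6000.0ms @ 8 + 600.0ms (4/5)
9. 6600.0ms @ 44/5 + 600.0ms (4/5)
10. 7200.0ms @ 48/5 + 1200.0ms (8/5)
11. 8400.0ms @ 56/5 + 600.0ms (4/5)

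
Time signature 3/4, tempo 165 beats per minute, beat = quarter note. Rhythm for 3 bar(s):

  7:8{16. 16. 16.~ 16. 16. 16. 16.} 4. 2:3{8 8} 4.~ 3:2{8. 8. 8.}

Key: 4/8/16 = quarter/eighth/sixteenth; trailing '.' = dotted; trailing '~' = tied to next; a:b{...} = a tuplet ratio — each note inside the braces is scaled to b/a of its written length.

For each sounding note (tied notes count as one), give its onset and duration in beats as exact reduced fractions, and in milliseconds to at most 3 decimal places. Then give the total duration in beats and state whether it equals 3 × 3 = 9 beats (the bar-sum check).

1) 0.0ms=0b +155.844ms=3/7b
2) 155.844ms=3/7b +155.844ms=3/7b
3) 311.688ms=6/7b +311.688ms=6/7b
4) 623.377ms=12/7b +155.844ms=3/7b
5) 779.221ms=15/7b +155.844ms=3/7b
6) 935.065ms=18/7b +155.844ms=3/7b
7) 1090.909ms=3b +545.455ms=3/2b
8) 1636.364ms=9/2b +272.727ms=3/4b
9) 1909.091ms=21/4b +272.727ms=3/4b
10) 2181.818ms=6b +727.273ms=2b
11) 2909.091ms=8b +181.818ms=1/2b
12) 3090.909ms=17/2b +181.818ms=1/2b
Σ=9b of 9 (165bpm 3/4) — PASS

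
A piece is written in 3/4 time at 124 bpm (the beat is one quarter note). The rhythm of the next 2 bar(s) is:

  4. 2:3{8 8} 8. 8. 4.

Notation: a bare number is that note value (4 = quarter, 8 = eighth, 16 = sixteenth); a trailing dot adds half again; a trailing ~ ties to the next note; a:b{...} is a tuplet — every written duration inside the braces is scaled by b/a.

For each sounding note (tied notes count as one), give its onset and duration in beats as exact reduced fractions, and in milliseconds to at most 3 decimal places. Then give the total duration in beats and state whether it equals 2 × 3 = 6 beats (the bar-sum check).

1) 0.0ms=0b +725.806ms=3/2b
2) 725.806ms=3/2b +362.903ms=3/4b
3) 1088.71ms=9/4b +362.903ms=3/4b
4) 1451.613ms=3b +362.903ms=3/4b
5) 1814.516ms=15/4b +362.903ms=3/4b
6) 2177.419ms=9/2b +725.806ms=3/2b
Σ=6b of 6 (124bpm 3/4) — PASS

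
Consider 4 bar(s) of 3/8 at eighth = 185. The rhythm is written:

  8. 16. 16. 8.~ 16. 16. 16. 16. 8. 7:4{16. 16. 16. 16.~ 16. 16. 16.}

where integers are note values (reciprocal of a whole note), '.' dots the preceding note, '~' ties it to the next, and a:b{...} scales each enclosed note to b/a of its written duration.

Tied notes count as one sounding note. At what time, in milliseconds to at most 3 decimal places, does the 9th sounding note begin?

1. 0.0ms @ 0 + 486.486ms (3/2)
2. 486.486ms @ 3/2 + 243.243ms (3/4)
3. 729.73ms @ 9/4 + 243.243ms (3/4)
4. 972.973ms @ 3 + 729.73ms (9/4)
5. 1702.703ms @ 21/4 + 243.243ms (3/4)
6. 1945.946ms @ 6 + 243.243ms (3/4)
7. 2189.189ms @ 27/4 + 243.243ms (3/4)
8. 2432.432ms @ 15/2 + 486.486ms (3/2)
9. 2918.919ms @ 9 + 138.996ms (3/7)
10. 3057.915ms @ 66/7 + 138.996ms (3/7)
11. 3196.911ms @ 69/7 + 138.996ms (3/7)
12. 3335.907ms @ 72/7 + 277.992ms (6/7)
13. 3613.9ms @ 78/7 + 138.996ms (3/7)
14. 3752.896ms @ 81/7 + 138.996ms (3/7)

note 9 onset = 9b = 2918.919ms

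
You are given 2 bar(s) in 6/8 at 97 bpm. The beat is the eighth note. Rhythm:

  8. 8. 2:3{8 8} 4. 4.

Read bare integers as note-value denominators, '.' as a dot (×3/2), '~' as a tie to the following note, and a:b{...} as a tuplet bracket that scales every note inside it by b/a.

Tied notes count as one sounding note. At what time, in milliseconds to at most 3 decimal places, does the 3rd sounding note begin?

1. 0.0ms @ 0 + 927.835ms (3/2)
2. 927.835ms @ 3/2 + 927.835ms (3/2)
3. 1855.67ms @ 3 + 927.835ms (3/2)
4. 2783.505ms @ 9/2 + 927.835ms (3/2)
5. 3711.34ms @ 6 + 1855.67ms (3)
6. 5567.01ms @ 9 + 1855.67ms (3)

note 3 onset = 3b = 1855.67ms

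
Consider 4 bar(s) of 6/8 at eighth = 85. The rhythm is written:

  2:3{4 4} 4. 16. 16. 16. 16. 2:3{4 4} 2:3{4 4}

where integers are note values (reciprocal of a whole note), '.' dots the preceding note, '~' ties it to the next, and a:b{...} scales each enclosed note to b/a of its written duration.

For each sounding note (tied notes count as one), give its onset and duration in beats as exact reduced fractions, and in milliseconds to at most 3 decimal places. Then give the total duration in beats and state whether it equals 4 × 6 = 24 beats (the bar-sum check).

1) 0.0ms=0b +2117.647ms=3b
2) 2117.647ms=3b +2117.647ms=3b
3) 4235.294ms=6b +2117.647ms=3b
4) 6352.941ms=9b +529.412ms=3/4b
5) 6882.353ms=39/4b +529.412ms=3/4b
6) 7411.765ms=21/2b +529.412ms=3/4b
7) 7941.176ms=45/4b +529.412ms=3/4b
8) 8470.588ms=12b +2117.647ms=3b
9) 10588.235ms=15b +2117.647ms=3b
10) 12705.882ms=18b +2117.647ms=3b
11) 14823.529ms=21b +2117.647ms=3b
Σ=24b of 24 (85bpm 6/8) — PASS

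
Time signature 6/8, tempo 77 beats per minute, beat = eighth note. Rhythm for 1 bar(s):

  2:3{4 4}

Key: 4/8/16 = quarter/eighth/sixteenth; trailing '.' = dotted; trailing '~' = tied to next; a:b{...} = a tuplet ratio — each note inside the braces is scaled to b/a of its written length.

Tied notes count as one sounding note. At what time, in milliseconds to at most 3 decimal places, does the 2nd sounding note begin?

1. 0.0ms @ 0 + 2337.662ms (3)
2. 2337.662ms @ 3 + 2337.662ms (3)

note 2 onset = 3b = 2337.662ms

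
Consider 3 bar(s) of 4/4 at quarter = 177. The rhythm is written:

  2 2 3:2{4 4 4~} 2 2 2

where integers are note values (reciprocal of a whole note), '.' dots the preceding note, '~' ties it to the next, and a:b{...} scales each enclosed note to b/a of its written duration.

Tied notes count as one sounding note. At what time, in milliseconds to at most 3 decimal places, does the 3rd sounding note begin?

1. 0.0ms @ 0 + 677.966ms (2)
2. 677.966ms @ 2 + 677.966ms (2)
3. 1355.932ms @ 4 + 225.989ms (2/3)
4. 1581.921ms @ 14/3 + 225.989ms (2/3)
5. 1807.91ms @ 16/3 + 903.955ms (8/3)
6. 2711.864ms @ 8 + 677.966ms (2)
7. 3389.831ms @ 10 + 677.966ms (2)

note 3 onset = 4b = 1355.932ms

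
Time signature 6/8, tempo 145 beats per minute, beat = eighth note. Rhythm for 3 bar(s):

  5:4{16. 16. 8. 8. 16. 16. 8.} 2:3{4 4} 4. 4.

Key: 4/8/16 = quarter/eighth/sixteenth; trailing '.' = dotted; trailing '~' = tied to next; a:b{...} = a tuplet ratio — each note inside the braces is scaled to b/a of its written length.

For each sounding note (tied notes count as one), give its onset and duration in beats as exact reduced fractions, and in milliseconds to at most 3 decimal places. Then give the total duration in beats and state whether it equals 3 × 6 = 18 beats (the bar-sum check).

1) 0.0ms=0b +248.276ms=3/5b
2) 248.276ms=3/5b +248.276ms=3/5b
3) 496.552ms=6/5b +496.552ms=6/5b
4) 993.103ms=12/5b +496.552ms=6/5b
5) 1489.655ms=18/5b +248.276ms=3/5b
6) 1737.931ms=21/5b +248.276ms=3/5b
7) 1986.207ms=24/5b +496.552ms=6/5b
8) 2482.759ms=6b +1241.379ms=3b
9) 3724.138ms=9b +1241.379ms=3b
10) 4965.517ms=12b +1241.379ms=3b
11) 6206.897ms=15b +1241.379ms=3b
Σ=18b of 18 (145bpm 6/8) — PASS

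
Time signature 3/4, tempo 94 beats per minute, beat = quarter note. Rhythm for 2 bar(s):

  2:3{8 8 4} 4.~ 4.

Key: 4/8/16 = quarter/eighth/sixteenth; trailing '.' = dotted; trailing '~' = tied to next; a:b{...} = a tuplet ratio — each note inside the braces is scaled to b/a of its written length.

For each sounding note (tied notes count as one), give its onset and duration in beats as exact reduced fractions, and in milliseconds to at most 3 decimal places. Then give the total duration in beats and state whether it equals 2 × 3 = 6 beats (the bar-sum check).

1) 0.0ms=0b +478.723ms=3/4b
2) 478.723ms=3/4b +478.723ms=3/4b
3) 957.447ms=3/2b +957.447ms=3/2b
4) 1914.894ms=3b +1914.894ms=3b
Σ=6b of 6 (94bpm 3/4) — PASS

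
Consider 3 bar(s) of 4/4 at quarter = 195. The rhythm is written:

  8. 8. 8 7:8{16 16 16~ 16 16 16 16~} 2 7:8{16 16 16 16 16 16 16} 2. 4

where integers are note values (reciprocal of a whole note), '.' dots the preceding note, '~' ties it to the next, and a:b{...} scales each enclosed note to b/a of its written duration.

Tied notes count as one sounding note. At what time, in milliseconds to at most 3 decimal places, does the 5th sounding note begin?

1. 0.0ms @ 0 + 230.769ms (3/4)
2. 230.769ms @ 3/4 + 230.769ms (3/4)
3. 461.538ms @ 3/2 + 153.846ms (1/2)
4. 615.385ms @ 2 + 87.912ms (2/7)
5. 703.297ms @ 16/7 + 87.912ms (2/7)
6. 791.209ms @ 18/7 + 175.824ms (4/7)
7. 967.033ms @ 22/7 + 87.912ms (2/7)
8. 1054.945ms @ 24/7 + 87.912ms (2/7)
9. 1142.857ms @ 26/7 + 703.297ms (16/7)
10. 1846.154ms @ 6 + 87.912ms (2/7)
11. 1934.066ms @ 44/7 + 87.912ms (2/7)
12. 2021.978ms @ 46/7 + 87.912ms (2/7)
13. 2109.89ms @ 48/7 + 87.912ms (2/7)
14. 2197.802ms @ 50/7 + 87.912ms (2/7)
15. 2285.714ms @ 52/7 + 87.912ms (2/7)
16. 2373.626ms @ 54/7 + 87.912ms (2/7)
17. 2461.538ms @ 8 + 923.077ms (3)
18. 3384.615ms @ 11 + 307.692ms (1)

note 5 onset = 16/7b = 703.297ms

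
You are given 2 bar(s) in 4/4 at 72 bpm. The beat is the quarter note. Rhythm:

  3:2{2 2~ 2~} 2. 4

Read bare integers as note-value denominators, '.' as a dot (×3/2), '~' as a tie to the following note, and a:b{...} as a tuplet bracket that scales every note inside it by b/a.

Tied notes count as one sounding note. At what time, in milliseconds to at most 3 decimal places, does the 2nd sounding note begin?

note 2 onset = 4/3b = 1111.111ms

1. 0.0ms @ 0 + 1111.111ms (4/3)
2. 1111.111ms @ 4/3 + 4722.222ms (17/3)
3. 5833.333ms @ 7 + 833.333ms (1)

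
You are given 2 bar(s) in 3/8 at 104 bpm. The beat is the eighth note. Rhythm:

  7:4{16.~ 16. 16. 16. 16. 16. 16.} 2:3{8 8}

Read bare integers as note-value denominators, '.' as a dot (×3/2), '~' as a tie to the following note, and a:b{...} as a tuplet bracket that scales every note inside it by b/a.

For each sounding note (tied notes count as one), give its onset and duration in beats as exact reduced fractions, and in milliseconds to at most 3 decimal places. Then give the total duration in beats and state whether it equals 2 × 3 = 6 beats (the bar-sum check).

1) 0.0ms=0b +494.505ms=6/7b
2) 494.505ms=6/7b +247.253ms=3/7b
3) 741.758ms=9/7b +247.253ms=3/7b
4) 989.011ms=12/7b +247.253ms=3/7b
5) 1236.264ms=15/7b +247.253ms=3/7b
6) 1483.516ms=18/7b +247.253ms=3/7b
7) 1730.769ms=3b +865.385ms=3/2b
8) 2596.154ms=9/2b +865.385ms=3/2b
Σ=6b of 6 (104bpm 3/8) — PASS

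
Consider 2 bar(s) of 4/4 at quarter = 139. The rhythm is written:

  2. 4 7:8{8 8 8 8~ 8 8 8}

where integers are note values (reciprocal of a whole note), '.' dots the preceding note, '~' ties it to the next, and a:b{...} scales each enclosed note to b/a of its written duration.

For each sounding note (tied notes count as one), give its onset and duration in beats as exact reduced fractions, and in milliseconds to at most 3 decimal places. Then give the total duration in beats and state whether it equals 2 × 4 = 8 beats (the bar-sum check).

1) 0.0ms=0b +1294.964ms=3b
2) 1294.964ms=3b +431.655ms=1b
3) 1726.619ms=4b +246.66ms=4/7b
4) 1973.279ms=32/7b +246.66ms=4/7b
5) 2219.938ms=36/7b +246.66ms=4/7b
6) 2466.598ms=40/7b +493.32ms=8/7b
7) 2959.918ms=48/7b +246.66ms=4/7b
8) 3206.578ms=52/7b +246.66ms=4/7b
Σ=8b of 8 (139bpm 4/4) — PASS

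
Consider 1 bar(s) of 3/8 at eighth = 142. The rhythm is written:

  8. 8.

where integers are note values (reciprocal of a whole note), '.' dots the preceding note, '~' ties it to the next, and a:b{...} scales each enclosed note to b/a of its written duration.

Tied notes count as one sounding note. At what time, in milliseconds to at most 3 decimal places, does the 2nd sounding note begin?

note 2 onset = 3/2b = 633.803ms

1. 0.0ms @ 0 + 633.803ms (3/2)
2. 633.803ms @ 3/2 + 633.803ms (3/2)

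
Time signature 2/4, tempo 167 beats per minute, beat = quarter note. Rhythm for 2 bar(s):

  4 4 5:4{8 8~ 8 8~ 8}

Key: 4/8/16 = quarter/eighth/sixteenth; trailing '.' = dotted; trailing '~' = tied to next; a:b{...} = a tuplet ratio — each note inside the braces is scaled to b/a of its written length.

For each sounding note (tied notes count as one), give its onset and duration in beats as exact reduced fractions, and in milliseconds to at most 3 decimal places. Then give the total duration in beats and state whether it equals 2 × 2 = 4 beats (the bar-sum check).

1) 0.0ms=0b +359.281ms=1b
2) 359.281ms=1b +359.281ms=1b
3) 718.563ms=2b +143.713ms=2/5b
4) 862.275ms=12/5b +287.425ms=4/5b
5) 1149.701ms=16/5b +287.425ms=4/5b
Σ=4b of 4 (167bpm 2/4) — PASS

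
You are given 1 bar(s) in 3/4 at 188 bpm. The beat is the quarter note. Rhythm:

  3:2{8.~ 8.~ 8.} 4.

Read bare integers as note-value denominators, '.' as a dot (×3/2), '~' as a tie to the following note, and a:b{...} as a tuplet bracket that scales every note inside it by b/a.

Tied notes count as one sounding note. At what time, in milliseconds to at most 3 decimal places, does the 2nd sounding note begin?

1. 0.0ms @ 0 + 478.723ms (3/2)
2. 478.723ms @ 3/2 + 478.723ms (3/2)

note 2 onset = 3/2b = 478.723ms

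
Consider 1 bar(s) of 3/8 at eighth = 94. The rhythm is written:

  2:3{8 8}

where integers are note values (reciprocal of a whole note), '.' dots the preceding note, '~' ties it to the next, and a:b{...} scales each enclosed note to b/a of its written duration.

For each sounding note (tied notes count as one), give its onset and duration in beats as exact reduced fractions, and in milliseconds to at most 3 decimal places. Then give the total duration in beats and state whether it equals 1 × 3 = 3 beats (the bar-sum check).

1) 0.0ms=0b +957.447ms=3/2b
2) 957.447ms=3/2b +957.447ms=3/2b
Σ=3b of 3 (94bpm 3/8) — PASS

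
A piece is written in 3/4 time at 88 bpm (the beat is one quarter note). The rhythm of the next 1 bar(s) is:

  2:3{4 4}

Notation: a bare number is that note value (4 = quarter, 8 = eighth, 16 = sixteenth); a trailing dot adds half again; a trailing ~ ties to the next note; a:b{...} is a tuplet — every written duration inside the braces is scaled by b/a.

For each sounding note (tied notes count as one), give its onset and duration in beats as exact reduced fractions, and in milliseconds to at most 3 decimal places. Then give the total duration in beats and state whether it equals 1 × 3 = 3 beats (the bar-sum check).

1) 0.0ms=0b +1022.727ms=3/2b
2) 1022.727ms=3/2b +1022.727ms=3/2b
Σ=3b of 3 (88bpm 3/4) — PASS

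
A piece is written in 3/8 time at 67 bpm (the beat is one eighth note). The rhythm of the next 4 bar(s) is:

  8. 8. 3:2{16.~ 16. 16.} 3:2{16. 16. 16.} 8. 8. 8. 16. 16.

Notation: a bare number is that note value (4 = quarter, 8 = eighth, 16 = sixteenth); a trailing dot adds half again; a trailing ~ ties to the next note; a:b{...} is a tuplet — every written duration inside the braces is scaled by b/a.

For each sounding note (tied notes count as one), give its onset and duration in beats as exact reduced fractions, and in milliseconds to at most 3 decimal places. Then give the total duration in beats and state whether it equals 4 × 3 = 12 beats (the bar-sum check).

1) 0.0ms=0b +1343.284ms=3/2b
2) 1343.284ms=3/2b +1343.284ms=3/2b
3) 2686.567ms=3b +895.522ms=1b
4) 3582.09ms=4b +447.761ms=1/2b
5) 4029.851ms=9/2b +447.761ms=1/2b
6) 4477.612ms=5b +447.761ms=1/2b
7) 4925.373ms=11/2b +447.761ms=1/2b
8) 5373.134ms=6b +1343.284ms=3/2b
9) 6716.418ms=15/2b +1343.284ms=3/2b
10) 8059.701ms=9b +1343.284ms=3/2b
11) 9402.985ms=21/2b +671.642ms=3/4b
12) 10074.627ms=45/4b +671.642ms=3/4b
Σ=12b of 12 (67bpm 3/8) — PASS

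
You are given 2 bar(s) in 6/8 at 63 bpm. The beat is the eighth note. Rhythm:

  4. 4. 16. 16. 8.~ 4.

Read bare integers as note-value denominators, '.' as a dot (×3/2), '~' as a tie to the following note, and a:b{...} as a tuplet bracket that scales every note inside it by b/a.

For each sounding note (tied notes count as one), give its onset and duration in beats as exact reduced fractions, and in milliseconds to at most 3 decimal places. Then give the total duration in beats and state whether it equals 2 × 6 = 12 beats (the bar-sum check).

1) 0.0ms=0b +2857.143ms=3b
2) 2857.143ms=3b +2857.143ms=3b
3) 5714.286ms=6b +714.286ms=3/4b
4) 6428.571ms=27/4b +714.286ms=3/4b
5) 7142.857ms=15/2b +4285.714ms=9/2b
Σ=12b of 12 (63bpm 6/8) — PASS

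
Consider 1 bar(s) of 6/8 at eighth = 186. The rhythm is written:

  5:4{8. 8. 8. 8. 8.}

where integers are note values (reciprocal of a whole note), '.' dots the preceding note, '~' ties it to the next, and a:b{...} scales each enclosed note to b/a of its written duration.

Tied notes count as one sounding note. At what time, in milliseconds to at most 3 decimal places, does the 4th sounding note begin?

1. 0.0ms @ 0 + 387.097ms (6/5)
2. 387.097ms @ 6/5 + 387.097ms (6/5)
3. 774.194ms @ 12/5 + 387.097ms (6/5)
4. 1161.29ms @ 18/5 + 387.097ms (6/5)
5. 1548.387ms @ 24/5 + 387.097ms (6/5)

note 4 onset = 18/5b = 1161.29ms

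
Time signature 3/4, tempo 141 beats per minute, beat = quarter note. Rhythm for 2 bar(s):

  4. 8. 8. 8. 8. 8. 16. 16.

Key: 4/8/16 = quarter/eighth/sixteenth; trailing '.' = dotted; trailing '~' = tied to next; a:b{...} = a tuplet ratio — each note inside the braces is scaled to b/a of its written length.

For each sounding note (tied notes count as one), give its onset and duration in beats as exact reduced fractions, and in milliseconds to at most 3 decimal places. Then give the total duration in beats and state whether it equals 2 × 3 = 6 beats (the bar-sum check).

1) 0.0ms=0b +638.298ms=3/2b
2) 638.298ms=3/2b +319.149ms=3/4b
3) 957.447ms=9/4b +319.149ms=3/4b
4) 1276.596ms=3b +319.149ms=3/4b
5) 1595.745ms=15/4b +319.149ms=3/4b
6) 1914.894ms=9/2b +319.149ms=3/4b
7) 2234.043ms=21/4b +159.574ms=3/8b
8) 2393.617ms=45/8b +159.574ms=3/8b
Σ=6b of 6 (141bpm 3/4) — PASS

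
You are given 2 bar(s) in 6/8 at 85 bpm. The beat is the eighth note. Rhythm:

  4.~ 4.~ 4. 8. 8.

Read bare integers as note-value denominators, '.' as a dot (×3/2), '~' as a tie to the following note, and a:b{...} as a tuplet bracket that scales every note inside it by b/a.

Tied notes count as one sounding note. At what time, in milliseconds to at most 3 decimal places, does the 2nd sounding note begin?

note 2 onset = 9b = 6352.941ms

1. 0.0ms @ 0 + 6352.941ms (9)
2. 6352.941ms @ 9 + 1058.824ms (3/2)
3. 7411.765ms @ 21/2 + 1058.824ms (3/2)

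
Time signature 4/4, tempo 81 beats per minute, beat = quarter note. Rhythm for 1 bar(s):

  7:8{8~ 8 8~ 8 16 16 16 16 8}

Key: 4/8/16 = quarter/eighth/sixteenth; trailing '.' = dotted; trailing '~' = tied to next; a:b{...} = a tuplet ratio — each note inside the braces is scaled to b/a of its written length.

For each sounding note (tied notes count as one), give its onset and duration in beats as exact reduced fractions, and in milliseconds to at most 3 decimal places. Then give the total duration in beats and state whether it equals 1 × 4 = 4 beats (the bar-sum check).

1) 0.0ms=0b +846.561ms=8/7b
2) 846.561ms=8/7b +846.561ms=8/7b
3) 1693.122ms=16/7b +211.64ms=2/7b
4) 1904.762ms=18/7b +211.64ms=2/7b
5) 2116.402ms=20/7b +211.64ms=2/7b
6) 2328.042ms=22/7b +211.64ms=2/7b
7) 2539.683ms=24/7b +423.28ms=4/7b
Σ=4b of 4 (81bpm 4/4) — PASS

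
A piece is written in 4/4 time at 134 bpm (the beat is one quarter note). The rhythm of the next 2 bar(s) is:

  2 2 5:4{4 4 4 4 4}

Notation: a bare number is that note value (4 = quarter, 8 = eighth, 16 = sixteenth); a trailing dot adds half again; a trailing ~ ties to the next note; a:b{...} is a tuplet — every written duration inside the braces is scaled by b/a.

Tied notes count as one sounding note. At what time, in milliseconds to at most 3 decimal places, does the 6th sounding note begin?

note 6 onset = 32/5b = 2865.672ms

1. 0.0ms @ 0 + 895.522ms (2)
2. 895.522ms @ 2 + 895.522ms (2)
3. 1791.045ms @ 4 + 358.209ms (4/5)
4. 2149.254ms @ 24/5 + 358.209ms (4/5)
5. 2507.463ms @ 28/5 + 358.209ms (4/5)
6. 2865.672ms @ 32/5 + 358.209ms (4/5)
7. 3223.881ms @ 36/5 + 358.209ms (4/5)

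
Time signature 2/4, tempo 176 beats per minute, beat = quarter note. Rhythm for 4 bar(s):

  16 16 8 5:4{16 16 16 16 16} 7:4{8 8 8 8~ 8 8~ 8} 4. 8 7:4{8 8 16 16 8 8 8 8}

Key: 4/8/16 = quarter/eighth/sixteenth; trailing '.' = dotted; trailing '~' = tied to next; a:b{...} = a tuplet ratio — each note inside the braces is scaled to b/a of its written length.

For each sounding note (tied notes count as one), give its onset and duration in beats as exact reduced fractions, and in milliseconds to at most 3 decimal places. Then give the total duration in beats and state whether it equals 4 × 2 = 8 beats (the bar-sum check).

1) 0.0ms=0b +85.227ms=1/4b
2) 85.227ms=1/4b +85.227ms=1/4b
3) 170.455ms=1/2b +170.455ms=1/2b
4) 340.909ms=1b +68.182ms=1/5b
5) 409.091ms=6/5b +68.182ms=1/5b
6) 477.273ms=7/5b +68.182ms=1/5b
7) 545.455ms=8/5b +68.182ms=1/5b
8) 613.636ms=9/5b +68.182ms=1/5b
9) 681.818ms=2b +97.403ms=2/7b
10) 779.221ms=16/7b +97.403ms=2/7b
11) 876.623ms=18/7b +97.403ms=2/7b
12) 974.026ms=20/7b +194.805ms=4/7b
13) 1168.831ms=24/7b +194.805ms=4/7b
14) 1363.636ms=4b +511.364ms=3/2b
15) 1875.0ms=11/2b +170.455ms=1/2b
16) 2045.455ms=6b +97.403ms=2/7b
17) 2142.857ms=44/7b +97.403ms=2/7b
18) 2240.26ms=46/7b +48.701ms=1/7b
19) 2288.961ms=47/7b +48.701ms=1/7b
20) 2337.662ms=48/7b +97.403ms=2/7b
21) 2435.065ms=50/7b +97.403ms=2/7b
22) 2532.468ms=52/7b +97.403ms=2/7b
23) 2629.87ms=54/7b +97.403ms=2/7b
Σ=8b of 8 (176bpm 2/4) — PASS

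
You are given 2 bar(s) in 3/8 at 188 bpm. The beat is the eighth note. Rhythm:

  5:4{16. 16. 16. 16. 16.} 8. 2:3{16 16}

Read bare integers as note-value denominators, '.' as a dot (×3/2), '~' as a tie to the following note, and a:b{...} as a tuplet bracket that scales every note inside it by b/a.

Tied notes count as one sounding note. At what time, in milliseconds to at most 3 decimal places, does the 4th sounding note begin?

note 4 onset = 9/5b = 574.468ms

1. 0.0ms @ 0 + 191.489ms (3/5)
2. 191.489ms @ 3/5 + 191.489ms (3/5)
3. 382.979ms @ 6/5 + 191.489ms (3/5)
4. 574.468ms @ 9/5 + 191.489ms (3/5)
5. 765.957ms @ 12/5 + 191.489ms (3/5)
6. 957.447ms @ 3 + 478.723ms (3/2)
7. 1436.17ms @ 9/2 + 239.362ms (3/4)
8. 1675.532ms @ 21/4 + 239.362ms (3/4)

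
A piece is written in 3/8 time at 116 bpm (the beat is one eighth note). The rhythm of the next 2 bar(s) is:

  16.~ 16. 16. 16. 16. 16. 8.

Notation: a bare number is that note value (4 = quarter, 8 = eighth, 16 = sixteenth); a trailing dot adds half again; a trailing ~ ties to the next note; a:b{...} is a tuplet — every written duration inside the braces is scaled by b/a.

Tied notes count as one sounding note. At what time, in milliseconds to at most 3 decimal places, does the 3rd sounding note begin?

1. 0.0ms @ 0 + 775.862ms (3/2)
2. 775.862ms @ 3/2 + 387.931ms (3/4)
3. 1163.793ms @ 9/4 + 387.931ms (3/4)
4. 1551.724ms @ 3 + 387.931ms (3/4)
5. 1939.655ms @ 15/4 + 387.931ms (3/4)
6. 2327.586ms @ 9/2 + 775.862ms (3/2)

note 3 onset = 9/4b = 1163.793ms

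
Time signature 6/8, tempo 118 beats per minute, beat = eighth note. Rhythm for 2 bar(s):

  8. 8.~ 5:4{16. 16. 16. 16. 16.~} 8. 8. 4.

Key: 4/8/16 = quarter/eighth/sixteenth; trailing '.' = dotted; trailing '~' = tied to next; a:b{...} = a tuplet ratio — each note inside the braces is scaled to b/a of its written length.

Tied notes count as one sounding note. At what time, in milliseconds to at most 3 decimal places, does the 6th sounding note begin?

note 6 onset = 27/5b = 2745.763ms

1. 0.0ms @ 0 + 762.712ms (3/2)
2. 762.712ms @ 3/2 + 1067.797ms (21/10)
3. 1830.508ms @ 18/5 + 305.085ms (3/5)
4. 2135.593ms @ 21/5 + 305.085ms (3/5)
5. 2440.678ms @ 24/5 + 305.085ms (3/5)
6. 2745.763ms @ 27/5 + 1067.797ms (21/10)
7. 3813.559ms @ 15/2 + 762.712ms (3/2)
8. 4576.271ms @ 9 + 1525.424ms (3)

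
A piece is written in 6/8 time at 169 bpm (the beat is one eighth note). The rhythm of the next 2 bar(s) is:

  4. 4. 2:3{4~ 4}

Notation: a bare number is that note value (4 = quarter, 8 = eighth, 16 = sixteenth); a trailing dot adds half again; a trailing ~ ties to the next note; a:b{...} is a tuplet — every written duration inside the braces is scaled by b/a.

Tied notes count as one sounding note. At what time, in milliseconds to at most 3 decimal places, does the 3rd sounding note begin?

note 3 onset = 6b = 2130.178ms

1. 0.0ms @ 0 + 1065.089ms (3)
2. 1065.089ms @ 3 + 1065.089ms (3)
3. 2130.178ms @ 6 + 2130.178ms (6)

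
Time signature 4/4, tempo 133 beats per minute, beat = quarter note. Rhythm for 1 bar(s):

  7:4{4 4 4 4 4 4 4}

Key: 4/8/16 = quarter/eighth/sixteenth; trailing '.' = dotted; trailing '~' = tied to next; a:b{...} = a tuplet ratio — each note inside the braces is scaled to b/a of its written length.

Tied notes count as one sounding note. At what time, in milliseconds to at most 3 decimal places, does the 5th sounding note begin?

note 5 onset = 16/7b = 1031.149ms

1. 0.0ms @ 0 + 257.787ms (4/7)
2. 257.787ms @ 4/7 + 257.787ms (4/7)
3. 515.575ms @ 8/7 + 257.787ms (4/7)
4. 773.362ms @ 12/7 + 257.787ms (4/7)
5. 1031.149ms @ 16/7 + 257.787ms (4/7)
6. 1288.937ms @ 20/7 + 257.787ms (4/7)
7. 1546.724ms @ 24/7 + 257.787ms (4/7)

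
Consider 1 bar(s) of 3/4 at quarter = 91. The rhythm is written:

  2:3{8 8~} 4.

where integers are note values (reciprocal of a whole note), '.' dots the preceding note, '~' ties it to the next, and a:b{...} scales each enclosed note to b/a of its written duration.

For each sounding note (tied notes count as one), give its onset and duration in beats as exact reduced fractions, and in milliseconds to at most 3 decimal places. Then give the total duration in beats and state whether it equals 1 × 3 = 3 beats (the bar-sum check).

1) 0.0ms=0b +494.505ms=3/4b
2) 494.505ms=3/4b +1483.516ms=9/4b
Σ=3b of 3 (91bpm 3/4) — PASS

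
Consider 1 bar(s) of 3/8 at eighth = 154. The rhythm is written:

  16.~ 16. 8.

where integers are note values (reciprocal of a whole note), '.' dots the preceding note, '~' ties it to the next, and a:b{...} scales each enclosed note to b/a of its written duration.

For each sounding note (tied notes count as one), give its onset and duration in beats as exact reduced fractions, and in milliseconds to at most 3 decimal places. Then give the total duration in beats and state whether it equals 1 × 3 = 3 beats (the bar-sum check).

1) 0.0ms=0b +584.416ms=3/2b
2) 584.416ms=3/2b +584.416ms=3/2b
Σ=3b of 3 (154bpm 3/8) — PASS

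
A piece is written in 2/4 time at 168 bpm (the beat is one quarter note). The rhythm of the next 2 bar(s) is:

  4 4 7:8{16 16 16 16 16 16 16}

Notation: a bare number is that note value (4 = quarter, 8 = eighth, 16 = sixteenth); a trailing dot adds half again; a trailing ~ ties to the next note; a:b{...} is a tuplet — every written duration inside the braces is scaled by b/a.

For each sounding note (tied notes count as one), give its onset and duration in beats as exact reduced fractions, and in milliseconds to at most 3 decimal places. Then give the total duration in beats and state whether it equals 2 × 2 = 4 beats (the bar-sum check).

1) 0.0ms=0b +357.143ms=1b
2) 357.143ms=1b +357.143ms=1b
3) 714.286ms=2b +102.041ms=2/7b
4) 816.327ms=16/7b +102.041ms=2/7b
5) 918.367ms=18/7b +102.041ms=2/7b
6) 1020.408ms=20/7b +102.041ms=2/7b
7) 1122.449ms=22/7b +102.041ms=2/7b
8) 1224.49ms=24/7b +102.041ms=2/7b
9) 1326.531ms=26/7b +102.041ms=2/7b
Σ=4b of 4 (168bpm 2/4) — PASS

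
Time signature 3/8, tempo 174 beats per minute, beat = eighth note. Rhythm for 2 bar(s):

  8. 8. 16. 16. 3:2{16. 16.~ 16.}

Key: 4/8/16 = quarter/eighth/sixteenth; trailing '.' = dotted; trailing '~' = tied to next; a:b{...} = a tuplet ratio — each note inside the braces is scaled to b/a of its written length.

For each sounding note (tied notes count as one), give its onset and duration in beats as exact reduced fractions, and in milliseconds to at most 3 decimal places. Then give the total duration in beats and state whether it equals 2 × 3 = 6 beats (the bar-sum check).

1) 0.0ms=0b +517.241ms=3/2b
2) 517.241ms=3/2b +517.241ms=3/2b
3) 1034.483ms=3b +258.621ms=3/4b
4) 1293.103ms=15/4b +258.621ms=3/4b
5) 1551.724ms=9/2b +172.414ms=1/2b
6) 1724.138ms=5b +344.828ms=1b
Σ=6b of 6 (174bpm 3/8) — PASS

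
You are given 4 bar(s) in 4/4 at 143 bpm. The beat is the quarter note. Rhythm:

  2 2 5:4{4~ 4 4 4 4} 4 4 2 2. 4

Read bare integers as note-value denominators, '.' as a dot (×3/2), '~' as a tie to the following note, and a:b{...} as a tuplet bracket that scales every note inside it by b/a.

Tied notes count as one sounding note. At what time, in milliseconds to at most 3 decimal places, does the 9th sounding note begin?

note 9 onset = 10b = 4195.804ms

1. 0.0ms @ 0 + 839.161ms (2)
2. 839.161ms @ 2 + 839.161ms (2)
3. 1678.322ms @ 4 + 671.329ms (8/5)
4. 2349.65ms @ 28/5 + 335.664ms (4/5)
5. 2685.315ms @ 32/5 + 335.664ms (4/5)
6. 3020.979ms @ 36/5 + 335.664ms (4/5)
7. 3356.643ms @ 8 + 419.58ms (1)
8. 3776.224ms @ 9 + 419.58ms (1)
9. 4195.804ms @ 10 + 839.161ms (2)
10. 5034.965ms @ 12 + 1258.741ms (3)
11. 6293.706ms @ 15 + 419.58ms (1)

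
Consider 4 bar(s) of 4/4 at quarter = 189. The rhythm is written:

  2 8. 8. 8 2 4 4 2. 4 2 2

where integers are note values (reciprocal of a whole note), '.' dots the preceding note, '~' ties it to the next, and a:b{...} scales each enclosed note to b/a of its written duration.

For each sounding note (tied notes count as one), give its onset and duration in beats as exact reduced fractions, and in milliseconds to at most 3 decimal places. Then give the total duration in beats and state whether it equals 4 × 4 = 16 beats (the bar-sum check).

1) 0.0ms=0b +634.921ms=2b
2) 634.921ms=2b +238.095ms=3/4b
3) 873.016ms=11/4b +238.095ms=3/4b
4) 1111.111ms=7/2b +158.73ms=1/2b
5) 1269.841ms=4b +634.921ms=2b
6) 1904.762ms=6b +317.46ms=1b
7) 2222.222ms=7b +317.46ms=1b
8) 2539.683ms=8b +952.381ms=3b
9) 3492.063ms=11b +317.46ms=1b
10) 3809.524ms=12b +634.921ms=2b
11) 4444.444ms=14b +634.921ms=2b
Σ=16b of 16 (189bpm 4/4) — PASS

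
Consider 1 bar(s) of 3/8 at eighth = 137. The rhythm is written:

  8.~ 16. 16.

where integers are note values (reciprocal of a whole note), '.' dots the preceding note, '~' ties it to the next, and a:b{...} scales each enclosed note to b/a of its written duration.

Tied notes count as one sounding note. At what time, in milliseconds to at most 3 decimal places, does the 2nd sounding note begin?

1. 0.0ms @ 0 + 985.401ms (9/4)
2. 985.401ms @ 9/4 + 328.467ms (3/4)

note 2 onset = 9/4b = 985.401ms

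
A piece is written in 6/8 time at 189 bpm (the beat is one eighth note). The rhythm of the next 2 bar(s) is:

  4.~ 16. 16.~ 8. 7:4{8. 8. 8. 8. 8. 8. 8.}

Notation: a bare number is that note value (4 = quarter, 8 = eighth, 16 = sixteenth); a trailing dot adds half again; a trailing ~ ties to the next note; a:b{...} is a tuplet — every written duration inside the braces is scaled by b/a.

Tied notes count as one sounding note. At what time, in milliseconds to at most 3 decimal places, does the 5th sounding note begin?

note 5 onset = 54/7b = 2448.98ms

1. 0.0ms @ 0 + 1190.476ms (15/4)
2. 1190.476ms @ 15/4 + 714.286ms (9/4)
3. 1904.762ms @ 6 + 272.109ms (6/7)
4. 2176.871ms @ 48/7 + 272.109ms (6/7)
5. 2448.98ms @ 54/7 + 272.109ms (6/7)
6. 2721.088ms @ 60/7 + 272.109ms (6/7)
7. 2993.197ms @ 66/7 + 272.109ms (6/7)
8. 3265.306ms @ 72/7 + 272.109ms (6/7)
9. 3537.415ms @ 78/7 + 272.109ms (6/7)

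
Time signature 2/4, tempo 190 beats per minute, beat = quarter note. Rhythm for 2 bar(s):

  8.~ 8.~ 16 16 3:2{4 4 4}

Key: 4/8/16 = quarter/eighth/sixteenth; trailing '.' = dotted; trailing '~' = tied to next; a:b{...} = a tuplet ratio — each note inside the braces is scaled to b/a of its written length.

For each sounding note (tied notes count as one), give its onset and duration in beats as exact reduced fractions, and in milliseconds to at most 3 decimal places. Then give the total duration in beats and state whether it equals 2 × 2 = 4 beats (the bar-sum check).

1) 0.0ms=0b +552.632ms=7/4b
2) 552.632ms=7/4b +78.947ms=1/4b
3) 631.579ms=2b +210.526ms=2/3b
4) 842.105ms=8/3b +210.526ms=2/3b
5) 1052.632ms=10/3b +210.526ms=2/3b
Σ=4b of 4 (190bpm 2/4) — PASS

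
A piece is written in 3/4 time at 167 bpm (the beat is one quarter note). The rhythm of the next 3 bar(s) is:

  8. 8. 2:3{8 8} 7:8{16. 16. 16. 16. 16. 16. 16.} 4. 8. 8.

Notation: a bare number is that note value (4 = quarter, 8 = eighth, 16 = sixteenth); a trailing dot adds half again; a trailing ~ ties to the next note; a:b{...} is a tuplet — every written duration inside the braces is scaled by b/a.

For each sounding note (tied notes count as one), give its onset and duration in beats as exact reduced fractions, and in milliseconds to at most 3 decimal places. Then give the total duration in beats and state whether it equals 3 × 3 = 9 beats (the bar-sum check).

1) 0.0ms=0b +269.461ms=3/4b
2) 269.461ms=3/4b +269.461ms=3/4b
3) 538.922ms=3/2b +269.461ms=3/4b
4) 808.383ms=9/4b +269.461ms=3/4b
5) 1077.844ms=3b +153.978ms=3/7b
6) 1231.822ms=24/7b +153.978ms=3/7b
7) 1385.8ms=27/7b +153.978ms=3/7b
8) 1539.778ms=30/7b +153.978ms=3/7b
9) 1693.755ms=33/7b +153.978ms=3/7b
10) 1847.733ms=36/7b +153.978ms=3/7b
11) 2001.711ms=39/7b +153.978ms=3/7b
12) 2155.689ms=6b +538.922ms=3/2b
13) 2694.611ms=15/2b +269.461ms=3/4b
14) 2964.072ms=33/4b +269.461ms=3/4b
Σ=9b of 9 (167bpm 3/4) — PASS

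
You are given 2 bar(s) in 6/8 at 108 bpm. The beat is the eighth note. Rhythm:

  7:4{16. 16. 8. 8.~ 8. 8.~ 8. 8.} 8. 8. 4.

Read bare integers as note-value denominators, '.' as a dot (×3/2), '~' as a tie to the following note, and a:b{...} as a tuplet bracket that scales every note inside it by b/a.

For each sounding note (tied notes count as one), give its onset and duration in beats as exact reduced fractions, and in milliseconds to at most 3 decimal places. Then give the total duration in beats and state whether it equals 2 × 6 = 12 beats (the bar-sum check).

1) 0.0ms=0b +238.095ms=3/7b
2) 238.095ms=3/7b +238.095ms=3/7b
3) 476.19ms=6/7b +476.19ms=6/7b
4) 952.381ms=12/7b +952.381ms=12/7b
5) 1904.762ms=24/7b +952.381ms=12/7b
6) 2857.143ms=36/7b +476.19ms=6/7b
7) 3333.333ms=6b +833.333ms=3/2b
8) 4166.667ms=15/2b +833.333ms=3/2b
9) 5000.0ms=9b +1666.667ms=3b
Σ=12b of 12 (108bpm 6/8) — PASS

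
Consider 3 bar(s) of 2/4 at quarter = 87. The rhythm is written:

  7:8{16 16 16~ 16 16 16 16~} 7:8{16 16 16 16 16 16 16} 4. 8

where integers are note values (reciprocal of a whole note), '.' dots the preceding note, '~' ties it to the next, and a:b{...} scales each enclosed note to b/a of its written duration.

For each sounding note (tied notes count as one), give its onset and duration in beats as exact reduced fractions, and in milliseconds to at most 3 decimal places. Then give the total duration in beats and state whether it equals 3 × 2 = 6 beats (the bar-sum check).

1) 0.0ms=0b +197.044ms=2/7b
2) 197.044ms=2/7b +197.044ms=2/7b
3) 394.089ms=4/7b +394.089ms=4/7b
4) 788.177ms=8/7b +197.044ms=2/7b
5) 985.222ms=10/7b +197.044ms=2/7b
6) 1182.266ms=12/7b +394.089ms=4/7b
7) 1576.355ms=16/7b +197.044ms=2/7b
8) 1773.399ms=18/7b +197.044ms=2/7b
9) 1970.443ms=20/7b +197.044ms=2/7b
10) 2167.488ms=22/7b +197.044ms=2/7b
11) 2364.532ms=24/7b +197.044ms=2/7b
12) 2561.576ms=26/7b +197.044ms=2/7b
13) 2758.621ms=4b +1034.483ms=3/2b
14) 3793.103ms=11/2b +344.828ms=1/2b
Σ=6b of 6 (87bpm 2/4) — PASS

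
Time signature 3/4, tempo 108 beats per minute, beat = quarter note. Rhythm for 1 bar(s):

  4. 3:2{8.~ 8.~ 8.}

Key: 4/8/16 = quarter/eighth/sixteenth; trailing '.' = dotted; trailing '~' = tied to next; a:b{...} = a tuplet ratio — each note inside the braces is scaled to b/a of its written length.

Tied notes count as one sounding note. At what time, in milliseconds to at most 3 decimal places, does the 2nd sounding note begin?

note 2 onset = 3/2b = 833.333ms

1. 0.0ms @ 0 + 833.333ms (3/2)
2. 833.333ms @ 3/2 + 833.333ms (3/2)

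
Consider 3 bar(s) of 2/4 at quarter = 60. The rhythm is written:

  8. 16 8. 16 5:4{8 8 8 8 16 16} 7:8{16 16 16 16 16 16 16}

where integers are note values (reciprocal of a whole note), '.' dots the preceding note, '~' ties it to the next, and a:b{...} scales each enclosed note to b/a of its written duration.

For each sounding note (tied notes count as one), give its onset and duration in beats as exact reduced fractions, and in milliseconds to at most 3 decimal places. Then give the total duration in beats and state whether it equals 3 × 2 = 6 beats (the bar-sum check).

1) 0.0ms=0b +750.0ms=3/4b
2) 750.0ms=3/4b +250.0ms=1/4b
3) 1000.0ms=1b +750.0ms=3/4b
4) 1750.0ms=7/4b +250.0ms=1/4b
5) 2000.0ms=2b +400.0ms=2/5b
6) 2400.0ms=12/5b +400.0ms=2/5b
7) 2800.0ms=14/5b +400.0ms=2/5b
8) 3200.0ms=16/5b +400.0ms=2/5b
9) 3600.0ms=18/5b +200.0ms=1/5b
10) 3800.0ms=19/5b +200.0ms=1/5b
11) 4000.0ms=4b +285.714ms=2/7b
12) 4285.714ms=30/7b +285.714ms=2/7b
13) 4571.429ms=32/7b +285.714ms=2/7b
14) 4857.143ms=34/7b +285.714ms=2/7b
15) 5142.857ms=36/7b +285.714ms=2/7b
16) 5428.571ms=38/7b +285.714ms=2/7b
17) 5714.286ms=40/7b +285.714ms=2/7b
Σ=6b of 6 (60bpm 2/4) — PASS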